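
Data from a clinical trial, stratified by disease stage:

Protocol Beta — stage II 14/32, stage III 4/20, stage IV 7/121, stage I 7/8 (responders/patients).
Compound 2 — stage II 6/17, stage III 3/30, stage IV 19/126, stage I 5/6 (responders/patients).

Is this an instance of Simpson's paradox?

Stage II: Protocol Beta 14/32 = 43.8%, Compound 2 6/17 = 35.3% → Protocol Beta
Stage III: Protocol Beta 4/20 = 20.0%, Compound 2 3/30 = 10.0% → Protocol Beta
Stage IV: Protocol Beta 7/121 = 5.8%, Compound 2 19/126 = 15.1% → Compound 2
Stage I: Protocol Beta 7/8 = 87.5%, Compound 2 5/6 = 83.3% → Protocol Beta
Overall: Protocol Beta 32/181 = 17.7%, Compound 2 33/179 = 18.4% → Compound 2
Neither sweeps: Protocol Beta wins 3 of 4 groups, Compound 2 wins 1. Compound 2 wins overall but not every group — no Simpson reversal.

No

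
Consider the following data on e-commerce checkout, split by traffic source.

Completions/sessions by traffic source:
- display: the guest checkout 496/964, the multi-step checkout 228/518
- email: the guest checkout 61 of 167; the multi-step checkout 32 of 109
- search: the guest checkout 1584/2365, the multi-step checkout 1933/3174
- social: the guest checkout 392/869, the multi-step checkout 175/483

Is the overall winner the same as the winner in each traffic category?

Yes

Display: the guest checkout 496/964 = 51.5%, the multi-step checkout 228/518 = 44.0% → the guest checkout
Email: the guest checkout 61/167 = 36.5%, the multi-step checkout 32/109 = 29.4% → the guest checkout
Search: the guest checkout 1584/2365 = 67.0%, the multi-step checkout 1933/3174 = 60.9% → the guest checkout
Social: the guest checkout 392/869 = 45.1%, the multi-step checkout 175/483 = 36.2% → the guest checkout
Overall: the guest checkout 2533/4365 = 58.0%, the multi-step checkout 2368/4284 = 55.3% → the guest checkout
The guest checkout wins overall and in every traffic group — no reversal.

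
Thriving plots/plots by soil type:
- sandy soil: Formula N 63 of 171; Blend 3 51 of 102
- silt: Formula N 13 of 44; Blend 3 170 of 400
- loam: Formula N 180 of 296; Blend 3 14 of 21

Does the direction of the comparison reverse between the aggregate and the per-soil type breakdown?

Sandy soil: Formula N 63/171 = 36.8%, Blend 3 51/102 = 50.0% → Blend 3
Silt: Formula N 13/44 = 29.5%, Blend 3 170/400 = 42.5% → Blend 3
Loam: Formula N 180/296 = 60.8%, Blend 3 14/21 = 66.7% → Blend 3
Overall: Formula N 256/511 = 50.1%, Blend 3 235/523 = 44.9% → Formula N
Blend 3 wins each soil group but Formula N wins overall — the comparison reverses. Blend 3's plots skew toward silt, which has a lower base rate.

Yes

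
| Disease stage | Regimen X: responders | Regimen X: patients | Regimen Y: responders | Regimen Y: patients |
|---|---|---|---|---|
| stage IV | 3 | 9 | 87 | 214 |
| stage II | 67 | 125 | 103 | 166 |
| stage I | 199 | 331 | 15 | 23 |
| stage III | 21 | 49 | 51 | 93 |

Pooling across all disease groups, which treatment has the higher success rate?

Regimen X

Stage IV: Regimen X 3/9 = 33.3%, Regimen Y 87/214 = 40.7% → Regimen Y
Stage II: Regimen X 67/125 = 53.6%, Regimen Y 103/166 = 62.0% → Regimen Y
Stage I: Regimen X 199/331 = 60.1%, Regimen Y 15/23 = 65.2% → Regimen Y
Stage III: Regimen X 21/49 = 42.9%, Regimen Y 51/93 = 54.8% → Regimen Y
Overall: Regimen X 290/514 = 56.4%, Regimen Y 256/496 = 51.6% → Regimen X
(Regimen Y wins every disease group but Regimen X wins overall — Regimen Y's patients skew toward the low-rate stage IV group.)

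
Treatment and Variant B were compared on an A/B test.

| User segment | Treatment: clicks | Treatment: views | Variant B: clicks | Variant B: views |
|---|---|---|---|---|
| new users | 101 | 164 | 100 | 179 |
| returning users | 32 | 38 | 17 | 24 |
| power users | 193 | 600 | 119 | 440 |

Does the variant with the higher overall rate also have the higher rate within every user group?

New users: Treatment 101/164 = 61.6%, Variant B 100/179 = 55.9% → Treatment
Returning users: Treatment 32/38 = 84.2%, Variant B 17/24 = 70.8% → Treatment
Power users: Treatment 193/600 = 32.2%, Variant B 119/440 = 27.0% → Treatment
Overall: Treatment 326/802 = 40.6%, Variant B 236/643 = 36.7% → Treatment
Treatment wins overall and in every user group — no reversal.

Yes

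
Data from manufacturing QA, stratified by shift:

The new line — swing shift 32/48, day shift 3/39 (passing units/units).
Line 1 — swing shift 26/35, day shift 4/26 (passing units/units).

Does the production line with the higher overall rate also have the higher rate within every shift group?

Swing shift: the new line 32/48 = 66.7%, Line 1 26/35 = 74.3% → Line 1
Day shift: the new line 3/39 = 7.7%, Line 1 4/26 = 15.4% → Line 1
Overall: the new line 35/87 = 40.2%, Line 1 30/61 = 49.2% → Line 1
Line 1 wins overall and in every shift group — no reversal.

Yes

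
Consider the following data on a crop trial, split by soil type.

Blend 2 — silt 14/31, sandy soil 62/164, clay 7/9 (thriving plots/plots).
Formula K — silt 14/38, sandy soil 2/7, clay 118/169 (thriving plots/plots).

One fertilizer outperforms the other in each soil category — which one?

Blend 2

Silt: Blend 2 14/31 = 45.2%, Formula K 14/38 = 36.8% → Blend 2
Sandy soil: Blend 2 62/164 = 37.8%, Formula K 2/7 = 28.6% → Blend 2
Clay: Blend 2 7/9 = 77.8%, Formula K 118/169 = 69.8% → Blend 2
Blend 2 has the higher rate in all 3 groups.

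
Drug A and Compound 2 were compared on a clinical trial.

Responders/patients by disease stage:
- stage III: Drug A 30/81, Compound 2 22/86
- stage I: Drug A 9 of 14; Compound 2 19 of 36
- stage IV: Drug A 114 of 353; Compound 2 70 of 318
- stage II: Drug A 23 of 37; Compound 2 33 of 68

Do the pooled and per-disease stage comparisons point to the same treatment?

Yes

Stage III: Drug A 30/81 = 37.0%, Compound 2 22/86 = 25.6% → Drug A
Stage I: Drug A 9/14 = 64.3%, Compound 2 19/36 = 52.8% → Drug A
Stage IV: Drug A 114/353 = 32.3%, Compound 2 70/318 = 22.0% → Drug A
Stage II: Drug A 23/37 = 62.2%, Compound 2 33/68 = 48.5% → Drug A
Overall: Drug A 176/485 = 36.3%, Compound 2 144/508 = 28.3% → Drug A
Drug A wins overall and in every disease group — no reversal.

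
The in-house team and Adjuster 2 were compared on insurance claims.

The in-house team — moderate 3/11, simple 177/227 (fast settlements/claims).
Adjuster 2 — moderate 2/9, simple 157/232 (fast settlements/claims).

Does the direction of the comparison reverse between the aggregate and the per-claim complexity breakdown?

No

Moderate: the in-house team 3/11 = 27.3%, Adjuster 2 2/9 = 22.2% → the in-house team
Simple: the in-house team 177/227 = 78.0%, Adjuster 2 157/232 = 67.7% → the in-house team
Overall: the in-house team 180/238 = 75.6%, Adjuster 2 159/241 = 66.0% → the in-house team
The in-house team wins overall and in every claim group — no reversal.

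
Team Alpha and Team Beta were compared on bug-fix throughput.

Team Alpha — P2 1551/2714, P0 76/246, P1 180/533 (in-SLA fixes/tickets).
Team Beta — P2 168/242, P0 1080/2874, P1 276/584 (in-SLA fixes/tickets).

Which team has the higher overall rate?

Team Alpha

P2: Team Alpha 1551/2714 = 57.1%, Team Beta 168/242 = 69.4% → Team Beta
P0: Team Alpha 76/246 = 30.9%, Team Beta 1080/2874 = 37.6% → Team Beta
P1: Team Alpha 180/533 = 33.8%, Team Beta 276/584 = 47.3% → Team Beta
Overall: Team Alpha 1807/3493 = 51.7%, Team Beta 1524/3700 = 41.2% → Team Alpha
(Team Beta wins every ticket group but Team Alpha wins overall — Team Beta's tickets skew toward the low-rate P0 group.)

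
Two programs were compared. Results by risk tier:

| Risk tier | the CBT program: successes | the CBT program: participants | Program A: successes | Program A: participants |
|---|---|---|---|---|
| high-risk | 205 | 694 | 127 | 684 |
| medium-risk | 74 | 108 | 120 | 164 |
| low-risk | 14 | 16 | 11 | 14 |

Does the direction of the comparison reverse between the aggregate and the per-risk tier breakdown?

High-risk: the CBT program 205/694 = 29.5%, Program A 127/684 = 18.6% → the CBT program
Medium-risk: the CBT program 74/108 = 68.5%, Program A 120/164 = 73.2% → Program A
Low-risk: the CBT program 14/16 = 87.5%, Program A 11/14 = 78.6% → the CBT program
Overall: the CBT program 293/818 = 35.8%, Program A 258/862 = 29.9% → the CBT program
Neither sweeps: the CBT program wins 2 of 3 groups, Program A wins 1. The CBT program wins overall but not every group — no Simpson reversal.

No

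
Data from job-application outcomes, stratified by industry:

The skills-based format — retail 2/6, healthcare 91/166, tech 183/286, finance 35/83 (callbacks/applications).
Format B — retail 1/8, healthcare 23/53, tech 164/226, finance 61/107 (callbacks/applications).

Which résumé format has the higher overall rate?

Format B

Retail: the skills-based format 2/6 = 33.3%, Format B 1/8 = 12.5% → the skills-based format
Healthcare: the skills-based format 91/166 = 54.8%, Format B 23/53 = 43.4% → the skills-based format
Tech: the skills-based format 183/286 = 64.0%, Format B 164/226 = 72.6% → Format B
Finance: the skills-based format 35/83 = 42.2%, Format B 61/107 = 57.0% → Format B
Overall: the skills-based format 311/541 = 57.5%, Format B 249/394 = 63.2% → Format B
(Neither sweeps every industry group, but Format B has the higher pooled rate.)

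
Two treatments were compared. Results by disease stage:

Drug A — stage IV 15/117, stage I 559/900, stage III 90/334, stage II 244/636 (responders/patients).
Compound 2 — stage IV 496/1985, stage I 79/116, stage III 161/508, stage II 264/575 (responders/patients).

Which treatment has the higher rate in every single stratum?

Stage IV: Drug A 15/117 = 12.8%, Compound 2 496/1985 = 25.0% → Compound 2
Stage I: Drug A 559/900 = 62.1%, Compound 2 79/116 = 68.1% → Compound 2
Stage III: Drug A 90/334 = 26.9%, Compound 2 161/508 = 31.7% → Compound 2
Stage II: Drug A 244/636 = 38.4%, Compound 2 264/575 = 45.9% → Compound 2
Compound 2 has the higher rate in all 4 groups.

Compound 2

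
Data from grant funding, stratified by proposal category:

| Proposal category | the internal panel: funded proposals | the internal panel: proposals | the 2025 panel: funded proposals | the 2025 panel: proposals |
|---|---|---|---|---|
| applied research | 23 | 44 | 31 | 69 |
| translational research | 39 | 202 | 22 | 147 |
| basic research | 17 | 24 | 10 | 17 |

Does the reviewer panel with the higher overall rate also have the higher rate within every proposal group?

Yes

Applied research: the internal panel 23/44 = 52.3%, the 2025 panel 31/69 = 44.9% → the internal panel
Translational research: the internal panel 39/202 = 19.3%, the 2025 panel 22/147 = 15.0% → the internal panel
Basic research: the internal panel 17/24 = 70.8%, the 2025 panel 10/17 = 58.8% → the internal panel
Overall: the internal panel 79/270 = 29.3%, the 2025 panel 63/233 = 27.0% → the internal panel
The internal panel wins overall and in every proposal group — no reversal.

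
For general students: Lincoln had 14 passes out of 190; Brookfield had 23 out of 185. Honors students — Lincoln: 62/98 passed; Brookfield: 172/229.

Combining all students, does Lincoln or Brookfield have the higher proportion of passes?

Brookfield

General: Lincoln 14/190 = 7.4%, Brookfield 23/185 = 12.4% → Brookfield
Honors: Lincoln 62/98 = 63.3%, Brookfield 172/229 = 75.1% → Brookfield
Overall: Lincoln 76/288 = 26.4%, Brookfield 195/414 = 47.1% → Brookfield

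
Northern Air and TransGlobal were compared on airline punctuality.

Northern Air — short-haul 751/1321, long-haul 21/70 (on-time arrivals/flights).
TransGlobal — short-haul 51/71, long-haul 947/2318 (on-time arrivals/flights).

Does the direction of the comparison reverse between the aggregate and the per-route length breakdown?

Short-haul: Northern Air 751/1321 = 56.9%, TransGlobal 51/71 = 71.8% → TransGlobal
Long-haul: Northern Air 21/70 = 30.0%, TransGlobal 947/2318 = 40.9% → TransGlobal
Overall: Northern Air 772/1391 = 55.5%, TransGlobal 998/2389 = 41.8% → Northern Air
TransGlobal wins each route group but Northern Air wins overall — the comparison reverses. TransGlobal's flights skew toward long-haul, which has a lower base rate.

Yes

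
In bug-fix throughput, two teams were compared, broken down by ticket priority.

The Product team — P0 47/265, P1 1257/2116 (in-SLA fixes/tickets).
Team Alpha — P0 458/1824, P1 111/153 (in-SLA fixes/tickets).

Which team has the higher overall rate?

P0: the Product team 47/265 = 17.7%, Team Alpha 458/1824 = 25.1% → Team Alpha
P1: the Product team 1257/2116 = 59.4%, Team Alpha 111/153 = 72.5% → Team Alpha
Overall: the Product team 1304/2381 = 54.8%, Team Alpha 569/1977 = 28.8% → the Product team
(Team Alpha wins every ticket group but the Product team wins overall — Team Alpha's tickets skew toward the low-rate P0 group.)

the Product team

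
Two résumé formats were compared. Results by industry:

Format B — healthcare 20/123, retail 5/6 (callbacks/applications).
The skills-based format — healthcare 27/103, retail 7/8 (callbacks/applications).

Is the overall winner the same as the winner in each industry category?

Healthcare: Format B 20/123 = 16.3%, the skills-based format 27/103 = 26.2% → the skills-based format
Retail: Format B 5/6 = 83.3%, the skills-based format 7/8 = 87.5% → the skills-based format
Overall: Format B 25/129 = 19.4%, the skills-based format 34/111 = 30.6% → the skills-based format
The skills-based format wins overall and in every industry group — no reversal.

Yes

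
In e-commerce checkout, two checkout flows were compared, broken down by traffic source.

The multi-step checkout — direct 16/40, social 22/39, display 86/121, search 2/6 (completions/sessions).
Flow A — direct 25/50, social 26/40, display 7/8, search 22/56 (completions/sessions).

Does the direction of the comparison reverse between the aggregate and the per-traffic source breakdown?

Direct: the multi-step checkout 16/40 = 40.0%, Flow A 25/50 = 50.0% → Flow A
Social: the multi-step checkout 22/39 = 56.4%, Flow A 26/40 = 65.0% → Flow A
Display: the multi-step checkout 86/121 = 71.1%, Flow A 7/8 = 87.5% → Flow A
Search: the multi-step checkout 2/6 = 33.3%, Flow A 22/56 = 39.3% → Flow A
Overall: the multi-step checkout 126/206 = 61.2%, Flow A 80/154 = 51.9% → the multi-step checkout
Flow A wins each traffic group but the multi-step checkout wins overall — the comparison reverses. Flow A's sessions skew toward search, which has a lower base rate.

Yes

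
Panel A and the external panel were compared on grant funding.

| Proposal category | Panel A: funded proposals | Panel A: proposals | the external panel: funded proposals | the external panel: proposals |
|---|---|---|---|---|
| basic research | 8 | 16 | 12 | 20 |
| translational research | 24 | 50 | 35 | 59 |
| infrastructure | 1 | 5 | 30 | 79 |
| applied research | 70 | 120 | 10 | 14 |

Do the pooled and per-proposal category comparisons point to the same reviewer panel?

Basic research: Panel A 8/16 = 50.0%, the external panel 12/20 = 60.0% → the external panel
Translational research: Panel A 24/50 = 48.0%, the external panel 35/59 = 59.3% → the external panel
Infrastructure: Panel A 1/5 = 20.0%, the external panel 30/79 = 38.0% → the external panel
Applied research: Panel A 70/120 = 58.3%, the external panel 10/14 = 71.4% → the external panel
Overall: Panel A 103/191 = 53.9%, the external panel 87/172 = 50.6% → Panel A
The external panel wins each proposal group but Panel A wins overall — the comparison reverses. The external panel's proposals skew toward infrastructure, which has a lower base rate.

No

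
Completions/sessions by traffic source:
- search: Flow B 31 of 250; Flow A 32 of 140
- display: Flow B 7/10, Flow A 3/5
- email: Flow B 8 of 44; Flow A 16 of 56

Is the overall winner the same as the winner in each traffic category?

No

Search: Flow B 31/250 = 12.4%, Flow A 32/140 = 22.9% → Flow A
Display: Flow B 7/10 = 70.0%, Flow A 3/5 = 60.0% → Flow B
Email: Flow B 8/44 = 18.2%, Flow A 16/56 = 28.6% → Flow A
Overall: Flow B 46/304 = 15.1%, Flow A 51/201 = 25.4% → Flow A
Neither sweeps: Flow B wins 1 of 3 groups, Flow A wins 2. Flow A wins overall but not every group — no Simpson reversal.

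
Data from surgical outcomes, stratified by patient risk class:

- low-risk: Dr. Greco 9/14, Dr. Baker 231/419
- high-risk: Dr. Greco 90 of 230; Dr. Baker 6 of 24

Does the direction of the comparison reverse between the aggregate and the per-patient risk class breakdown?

Yes

Low-risk: Dr. Greco 9/14 = 64.3%, Dr. Baker 231/419 = 55.1% → Dr. Greco
High-risk: Dr. Greco 90/230 = 39.1%, Dr. Baker 6/24 = 25.0% → Dr. Greco
Overall: Dr. Greco 99/244 = 40.6%, Dr. Baker 237/443 = 53.5% → Dr. Baker
Dr. Greco wins each patient risk group but Dr. Baker wins overall — the comparison reverses. Dr. Greco's operations skew toward high-risk, which has a lower base rate.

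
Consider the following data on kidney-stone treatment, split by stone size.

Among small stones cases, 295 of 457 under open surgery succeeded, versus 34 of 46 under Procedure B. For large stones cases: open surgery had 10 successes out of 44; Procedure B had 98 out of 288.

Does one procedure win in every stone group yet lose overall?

Small stones: open surgery 295/457 = 64.6%, Procedure B 34/46 = 73.9% → Procedure B
Large stones: open surgery 10/44 = 22.7%, Procedure B 98/288 = 34.0% → Procedure B
Overall: open surgery 305/501 = 60.9%, Procedure B 132/334 = 39.5% → open surgery
Procedure B wins each stone group but open surgery wins overall — the comparison reverses. Procedure B's cases skew toward large stones, which has a lower base rate.

Yes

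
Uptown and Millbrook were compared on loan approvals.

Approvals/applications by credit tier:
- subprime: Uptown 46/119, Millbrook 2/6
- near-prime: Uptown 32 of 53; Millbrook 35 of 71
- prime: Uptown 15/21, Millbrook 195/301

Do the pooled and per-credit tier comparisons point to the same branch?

Subprime: Uptown 46/119 = 38.7%, Millbrook 2/6 = 33.3% → Uptown
Near-prime: Uptown 32/53 = 60.4%, Millbrook 35/71 = 49.3% → Uptown
Prime: Uptown 15/21 = 71.4%, Millbrook 195/301 = 64.8% → Uptown
Overall: Uptown 93/193 = 48.2%, Millbrook 232/378 = 61.4% → Millbrook
Uptown wins each credit group but Millbrook wins overall — the comparison reverses. Uptown's applications skew toward subprime, which has a lower base rate.

No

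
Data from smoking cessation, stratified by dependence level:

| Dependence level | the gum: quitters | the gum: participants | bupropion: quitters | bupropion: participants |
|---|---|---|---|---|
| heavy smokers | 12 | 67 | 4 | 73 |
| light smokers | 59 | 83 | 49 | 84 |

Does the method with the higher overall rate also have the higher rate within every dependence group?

Yes

Heavy smokers: the gum 12/67 = 17.9%, bupropion 4/73 = 5.5% → the gum
Light smokers: the gum 59/83 = 71.1%, bupropion 49/84 = 58.3% → the gum
Overall: the gum 71/150 = 47.3%, bupropion 53/157 = 33.8% → the gum
The gum wins overall and in every dependence group — no reversal.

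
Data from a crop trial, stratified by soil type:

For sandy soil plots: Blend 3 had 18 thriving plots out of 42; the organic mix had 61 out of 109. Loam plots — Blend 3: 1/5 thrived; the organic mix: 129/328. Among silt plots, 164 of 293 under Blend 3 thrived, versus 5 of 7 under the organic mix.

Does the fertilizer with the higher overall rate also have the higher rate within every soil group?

No

Sandy soil: Blend 3 18/42 = 42.9%, the organic mix 61/109 = 56.0% → the organic mix
Loam: Blend 3 1/5 = 20.0%, the organic mix 129/328 = 39.3% → the organic mix
Silt: Blend 3 164/293 = 56.0%, the organic mix 5/7 = 71.4% → the organic mix
Overall: Blend 3 183/340 = 53.8%, the organic mix 195/444 = 43.9% → Blend 3
The organic mix wins each soil group but Blend 3 wins overall — the comparison reverses. The organic mix's plots skew toward loam, which has a lower base rate.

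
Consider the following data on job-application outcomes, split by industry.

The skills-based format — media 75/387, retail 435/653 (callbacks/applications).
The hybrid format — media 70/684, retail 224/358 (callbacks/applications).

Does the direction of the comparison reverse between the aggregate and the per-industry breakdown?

Media: the skills-based format 75/387 = 19.4%, the hybrid format 70/684 = 10.2% → the skills-based format
Retail: the skills-based format 435/653 = 66.6%, the hybrid format 224/358 = 62.6% → the skills-based format
Overall: the skills-based format 510/1040 = 49.0%, the hybrid format 294/1042 = 28.2% → the skills-based format
The skills-based format wins overall and in every industry group — no reversal.

No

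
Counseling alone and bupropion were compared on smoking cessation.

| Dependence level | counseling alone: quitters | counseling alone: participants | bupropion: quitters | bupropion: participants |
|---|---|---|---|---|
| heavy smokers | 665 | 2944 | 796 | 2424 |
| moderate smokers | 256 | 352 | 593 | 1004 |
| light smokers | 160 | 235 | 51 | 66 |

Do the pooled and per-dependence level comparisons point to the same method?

Heavy smokers: counseling alone 665/2944 = 22.6%, bupropion 796/2424 = 32.8% → bupropion
Moderate smokers: counseling alone 256/352 = 72.7%, bupropion 593/1004 = 59.1% → counseling alone
Light smokers: counseling alone 160/235 = 68.1%, bupropion 51/66 = 77.3% → bupropion
Overall: counseling alone 1081/3531 = 30.6%, bupropion 1440/3494 = 41.2% → bupropion
Neither sweeps: counseling alone wins 1 of 3 groups, bupropion wins 2. Bupropion wins overall but not every group — no Simpson reversal.

No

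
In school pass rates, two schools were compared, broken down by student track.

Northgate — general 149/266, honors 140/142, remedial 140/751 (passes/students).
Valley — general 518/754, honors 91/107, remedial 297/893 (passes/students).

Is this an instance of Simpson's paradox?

No

General: Northgate 149/266 = 56.0%, Valley 518/754 = 68.7% → Valley
Honors: Northgate 140/142 = 98.6%, Valley 91/107 = 85.0% → Northgate
Remedial: Northgate 140/751 = 18.6%, Valley 297/893 = 33.3% → Valley
Overall: Northgate 429/1159 = 37.0%, Valley 906/1754 = 51.7% → Valley
Neither sweeps: Northgate wins 1 of 3 groups, Valley wins 2. Valley wins overall but not every group — no Simpson reversal.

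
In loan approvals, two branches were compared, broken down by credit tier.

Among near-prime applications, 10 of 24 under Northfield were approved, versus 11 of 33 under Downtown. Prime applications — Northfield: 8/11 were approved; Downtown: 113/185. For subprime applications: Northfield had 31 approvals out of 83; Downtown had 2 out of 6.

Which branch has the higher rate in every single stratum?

Northfield

Near-prime: Northfield 10/24 = 41.7%, Downtown 11/33 = 33.3% → Northfield
Prime: Northfield 8/11 = 72.7%, Downtown 113/185 = 61.1% → Northfield
Subprime: Northfield 31/83 = 37.3%, Downtown 2/6 = 33.3% → Northfield
Northfield has the higher rate in all 3 groups.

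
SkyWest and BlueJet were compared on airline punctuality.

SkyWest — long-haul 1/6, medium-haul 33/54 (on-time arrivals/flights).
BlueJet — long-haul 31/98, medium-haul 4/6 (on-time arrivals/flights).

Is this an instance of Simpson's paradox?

Yes

Long-haul: SkyWest 1/6 = 16.7%, BlueJet 31/98 = 31.6% → BlueJet
Medium-haul: SkyWest 33/54 = 61.1%, BlueJet 4/6 = 66.7% → BlueJet
Overall: SkyWest 34/60 = 56.7%, BlueJet 35/104 = 33.7% → SkyWest
BlueJet wins each route group but SkyWest wins overall — the comparison reverses. BlueJet's flights skew toward long-haul, which has a lower base rate.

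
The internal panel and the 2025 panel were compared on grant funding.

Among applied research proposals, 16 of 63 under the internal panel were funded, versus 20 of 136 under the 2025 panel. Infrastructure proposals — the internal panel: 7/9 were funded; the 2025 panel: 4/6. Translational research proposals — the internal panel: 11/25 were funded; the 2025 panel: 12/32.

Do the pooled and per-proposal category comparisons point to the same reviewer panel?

Applied research: the internal panel 16/63 = 25.4%, the 2025 panel 20/136 = 14.7% → the internal panel
Infrastructure: the internal panel 7/9 = 77.8%, the 2025 panel 4/6 = 66.7% → the internal panel
Translational research: the internal panel 11/25 = 44.0%, the 2025 panel 12/32 = 37.5% → the internal panel
Overall: the internal panel 34/97 = 35.1%, the 2025 panel 36/174 = 20.7% → the internal panel
The internal panel wins overall and in every proposal group — no reversal.

Yes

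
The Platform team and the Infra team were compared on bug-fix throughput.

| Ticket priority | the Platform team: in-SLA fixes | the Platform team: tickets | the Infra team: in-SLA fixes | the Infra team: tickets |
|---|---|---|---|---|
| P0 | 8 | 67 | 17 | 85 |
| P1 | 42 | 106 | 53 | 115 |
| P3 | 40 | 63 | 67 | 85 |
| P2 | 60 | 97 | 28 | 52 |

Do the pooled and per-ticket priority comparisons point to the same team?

No

P0: the Platform team 8/67 = 11.9%, the Infra team 17/85 = 20.0% → the Infra team
P1: the Platform team 42/106 = 39.6%, the Infra team 53/115 = 46.1% → the Infra team
P3: the Platform team 40/63 = 63.5%, the Infra team 67/85 = 78.8% → the Infra team
P2: the Platform team 60/97 = 61.9%, the Infra team 28/52 = 53.8% → the Platform team
Overall: the Platform team 150/333 = 45.0%, the Infra team 165/337 = 49.0% → the Infra team
Neither sweeps: the Platform team wins 1 of 4 groups, the Infra team wins 3. The Infra team wins overall but not every group — no Simpson reversal.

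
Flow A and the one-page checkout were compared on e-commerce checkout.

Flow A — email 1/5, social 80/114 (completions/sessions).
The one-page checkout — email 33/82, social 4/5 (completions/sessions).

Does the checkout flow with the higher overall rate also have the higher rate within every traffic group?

No

Email: Flow A 1/5 = 20.0%, the one-page checkout 33/82 = 40.2% → the one-page checkout
Social: Flow A 80/114 = 70.2%, the one-page checkout 4/5 = 80.0% → the one-page checkout
Overall: Flow A 81/119 = 68.1%, the one-page checkout 37/87 = 42.5% → Flow A
The one-page checkout wins each traffic group but Flow A wins overall — the comparison reverses. The one-page checkout's sessions skew toward email, which has a lower base rate.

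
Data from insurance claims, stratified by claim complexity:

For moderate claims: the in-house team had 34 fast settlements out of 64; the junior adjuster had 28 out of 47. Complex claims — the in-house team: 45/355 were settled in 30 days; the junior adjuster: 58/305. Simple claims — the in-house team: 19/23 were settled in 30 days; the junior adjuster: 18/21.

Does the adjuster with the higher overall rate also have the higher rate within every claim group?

Yes

Moderate: the in-house team 34/64 = 53.1%, the junior adjuster 28/47 = 59.6% → the junior adjuster
Complex: the in-house team 45/355 = 12.7%, the junior adjuster 58/305 = 19.0% → the junior adjuster
Simple: the in-house team 19/23 = 82.6%, the junior adjuster 18/21 = 85.7% → the junior adjuster
Overall: the in-house team 98/442 = 22.2%, the junior adjuster 104/373 = 27.9% → the junior adjuster
The junior adjuster wins overall and in every claim group — no reversal.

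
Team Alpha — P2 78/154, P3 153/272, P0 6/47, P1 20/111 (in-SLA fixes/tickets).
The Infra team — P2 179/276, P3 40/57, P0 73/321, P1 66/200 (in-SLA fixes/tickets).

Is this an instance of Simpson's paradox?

P2: Team Alpha 78/154 = 50.6%, the Infra team 179/276 = 64.9% → the Infra team
P3: Team Alpha 153/272 = 56.2%, the Infra team 40/57 = 70.2% → the Infra team
P0: Team Alpha 6/47 = 12.8%, the Infra team 73/321 = 22.7% → the Infra team
P1: Team Alpha 20/111 = 18.0%, the Infra team 66/200 = 33.0% → the Infra team
Overall: Team Alpha 257/584 = 44.0%, the Infra team 358/854 = 41.9% → Team Alpha
The Infra team wins each ticket group but Team Alpha wins overall — the comparison reverses. The Infra team's tickets skew toward P0, which has a lower base rate.

Yes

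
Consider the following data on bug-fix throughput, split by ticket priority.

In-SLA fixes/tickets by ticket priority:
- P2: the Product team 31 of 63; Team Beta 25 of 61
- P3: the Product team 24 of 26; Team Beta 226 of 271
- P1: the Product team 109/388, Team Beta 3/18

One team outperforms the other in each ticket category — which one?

the Product team

P2: the Product team 31/63 = 49.2%, Team Beta 25/61 = 41.0% → the Product team
P3: the Product team 24/26 = 92.3%, Team Beta 226/271 = 83.4% → the Product team
P1: the Product team 109/388 = 28.1%, Team Beta 3/18 = 16.7% → the Product team
The Product team has the higher rate in all 3 groups.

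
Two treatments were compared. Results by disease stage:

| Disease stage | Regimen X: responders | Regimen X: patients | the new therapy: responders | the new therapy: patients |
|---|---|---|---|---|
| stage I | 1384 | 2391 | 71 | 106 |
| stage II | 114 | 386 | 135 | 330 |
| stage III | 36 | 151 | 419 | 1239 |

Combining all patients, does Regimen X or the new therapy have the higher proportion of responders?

Stage I: Regimen X 1384/2391 = 57.9%, the new therapy 71/106 = 67.0% → the new therapy
Stage II: Regimen X 114/386 = 29.5%, the new therapy 135/330 = 40.9% → the new therapy
Stage III: Regimen X 36/151 = 23.8%, the new therapy 419/1239 = 33.8% → the new therapy
Overall: Regimen X 1534/2928 = 52.4%, the new therapy 625/1675 = 37.3% → Regimen X
(The new therapy wins every disease group but Regimen X wins overall — the new therapy's patients skew toward the low-rate stage III group.)

Regimen X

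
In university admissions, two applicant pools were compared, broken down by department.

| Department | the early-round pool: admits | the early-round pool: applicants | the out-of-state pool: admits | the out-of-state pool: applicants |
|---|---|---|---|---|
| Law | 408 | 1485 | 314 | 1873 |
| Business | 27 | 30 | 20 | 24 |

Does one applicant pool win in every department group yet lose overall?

No

Law: the early-round pool 408/1485 = 27.5%, the out-of-state pool 314/1873 = 16.8% → the early-round pool
Business: the early-round pool 27/30 = 90.0%, the out-of-state pool 20/24 = 83.3% → the early-round pool
Overall: the early-round pool 435/1515 = 28.7%, the out-of-state pool 334/1897 = 17.6% → the early-round pool
The early-round pool wins overall and in every department group — no reversal.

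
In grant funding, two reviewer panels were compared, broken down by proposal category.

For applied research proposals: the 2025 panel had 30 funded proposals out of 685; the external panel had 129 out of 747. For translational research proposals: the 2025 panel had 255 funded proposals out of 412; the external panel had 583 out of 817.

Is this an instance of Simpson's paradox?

No

Applied research: the 2025 panel 30/685 = 4.4%, the external panel 129/747 = 17.3% → the external panel
Translational research: the 2025 panel 255/412 = 61.9%, the external panel 583/817 = 71.4% → the external panel
Overall: the 2025 panel 285/1097 = 26.0%, the external panel 712/1564 = 45.5% → the external panel
The external panel wins overall and in every proposal group — no reversal.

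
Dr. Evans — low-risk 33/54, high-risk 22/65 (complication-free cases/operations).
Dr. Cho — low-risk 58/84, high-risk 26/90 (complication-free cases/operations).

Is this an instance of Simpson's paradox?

Low-risk: Dr. Evans 33/54 = 61.1%, Dr. Cho 58/84 = 69.0% → Dr. Cho
High-risk: Dr. Evans 22/65 = 33.8%, Dr. Cho 26/90 = 28.9% → Dr. Evans
Overall: Dr. Evans 55/119 = 46.2%, Dr. Cho 84/174 = 48.3% → Dr. Cho
Neither sweeps: Dr. Evans wins 1 of 2 groups, Dr. Cho wins 1. Dr. Cho wins overall but not every group — no Simpson reversal.

No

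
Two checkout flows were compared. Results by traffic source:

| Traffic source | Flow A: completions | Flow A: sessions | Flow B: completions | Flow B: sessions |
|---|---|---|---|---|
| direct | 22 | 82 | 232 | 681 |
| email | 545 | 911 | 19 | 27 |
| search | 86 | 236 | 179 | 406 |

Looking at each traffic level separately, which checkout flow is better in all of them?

Flow B

Direct: Flow A 22/82 = 26.8%, Flow B 232/681 = 34.1% → Flow B
Email: Flow A 545/911 = 59.8%, Flow B 19/27 = 70.4% → Flow B
Search: Flow A 86/236 = 36.4%, Flow B 179/406 = 44.1% → Flow B
Flow B has the higher rate in all 3 groups.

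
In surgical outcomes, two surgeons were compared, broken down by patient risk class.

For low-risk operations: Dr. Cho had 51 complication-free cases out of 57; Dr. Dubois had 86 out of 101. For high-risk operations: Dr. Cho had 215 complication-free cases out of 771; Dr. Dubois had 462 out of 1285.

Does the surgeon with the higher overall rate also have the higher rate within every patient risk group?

No

Low-risk: Dr. Cho 51/57 = 89.5%, Dr. Dubois 86/101 = 85.1% → Dr. Cho
High-risk: Dr. Cho 215/771 = 27.9%, Dr. Dubois 462/1285 = 36.0% → Dr. Dubois
Overall: Dr. Cho 266/828 = 32.1%, Dr. Dubois 548/1386 = 39.5% → Dr. Dubois
Neither sweeps: Dr. Cho wins 1 of 2 groups, Dr. Dubois wins 1. Dr. Dubois wins overall but not every group — no Simpson reversal.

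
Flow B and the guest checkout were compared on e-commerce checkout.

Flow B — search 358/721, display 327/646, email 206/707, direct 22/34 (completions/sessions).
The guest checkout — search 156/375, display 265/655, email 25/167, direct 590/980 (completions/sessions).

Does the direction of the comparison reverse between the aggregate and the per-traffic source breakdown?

Yes

Search: Flow B 358/721 = 49.7%, the guest checkout 156/375 = 41.6% → Flow B
Display: Flow B 327/646 = 50.6%, the guest checkout 265/655 = 40.5% → Flow B
Email: Flow B 206/707 = 29.1%, the guest checkout 25/167 = 15.0% → Flow B
Direct: Flow B 22/34 = 64.7%, the guest checkout 590/980 = 60.2% → Flow B
Overall: Flow B 913/2108 = 43.3%, the guest checkout 1036/2177 = 47.6% → the guest checkout
Flow B wins each traffic group but the guest checkout wins overall — the comparison reverses. Flow B's sessions skew toward email, which has a lower base rate.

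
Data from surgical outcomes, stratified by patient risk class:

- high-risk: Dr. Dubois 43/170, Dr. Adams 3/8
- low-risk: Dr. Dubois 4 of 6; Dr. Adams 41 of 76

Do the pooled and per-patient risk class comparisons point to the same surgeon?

High-risk: Dr. Dubois 43/170 = 25.3%, Dr. Adams 3/8 = 37.5% → Dr. Adams
Low-risk: Dr. Dubois 4/6 = 66.7%, Dr. Adams 41/76 = 53.9% → Dr. Dubois
Overall: Dr. Dubois 47/176 = 26.7%, Dr. Adams 44/84 = 52.4% → Dr. Adams
Neither sweeps: Dr. Dubois wins 1 of 2 groups, Dr. Adams wins 1. Dr. Adams wins overall but not every group — no Simpson reversal.

No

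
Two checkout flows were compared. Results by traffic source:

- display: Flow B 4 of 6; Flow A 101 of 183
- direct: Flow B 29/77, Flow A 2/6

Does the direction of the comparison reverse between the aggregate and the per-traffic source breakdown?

Yes

Display: Flow B 4/6 = 66.7%, Flow A 101/183 = 55.2% → Flow B
Direct: Flow B 29/77 = 37.7%, Flow A 2/6 = 33.3% → Flow B
Overall: Flow B 33/83 = 39.8%, Flow A 103/189 = 54.5% → Flow A
Flow B wins each traffic group but Flow A wins overall — the comparison reverses. Flow B's sessions skew toward direct, which has a lower base rate.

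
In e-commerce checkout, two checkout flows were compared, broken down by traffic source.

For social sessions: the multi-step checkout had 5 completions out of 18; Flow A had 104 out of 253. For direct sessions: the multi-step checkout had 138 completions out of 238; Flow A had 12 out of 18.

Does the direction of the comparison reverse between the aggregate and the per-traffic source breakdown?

Yes

Social: the multi-step checkout 5/18 = 27.8%, Flow A 104/253 = 41.1% → Flow A
Direct: the multi-step checkout 138/238 = 58.0%, Flow A 12/18 = 66.7% → Flow A
Overall: the multi-step checkout 143/256 = 55.9%, Flow A 116/271 = 42.8% → the multi-step checkout
Flow A wins each traffic group but the multi-step checkout wins overall — the comparison reverses. Flow A's sessions skew toward social, which has a lower base rate.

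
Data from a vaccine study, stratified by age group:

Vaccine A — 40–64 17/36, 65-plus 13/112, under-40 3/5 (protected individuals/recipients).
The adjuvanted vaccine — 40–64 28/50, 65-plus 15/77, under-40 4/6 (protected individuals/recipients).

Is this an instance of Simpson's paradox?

40–64: Vaccine A 17/36 = 47.2%, the adjuvanted vaccine 28/50 = 56.0% → the adjuvanted vaccine
65-plus: Vaccine A 13/112 = 11.6%, the adjuvanted vaccine 15/77 = 19.5% → the adjuvanted vaccine
Under-40: Vaccine A 3/5 = 60.0%, the adjuvanted vaccine 4/6 = 66.7% → the adjuvanted vaccine
Overall: Vaccine A 33/153 = 21.6%, the adjuvanted vaccine 47/133 = 35.3% → the adjuvanted vaccine
The adjuvanted vaccine wins overall and in every age group — no reversal.

No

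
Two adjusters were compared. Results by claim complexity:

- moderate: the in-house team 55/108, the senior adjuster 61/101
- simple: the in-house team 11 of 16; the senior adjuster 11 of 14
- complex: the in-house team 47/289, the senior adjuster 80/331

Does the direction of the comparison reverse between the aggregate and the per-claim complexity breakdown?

Moderate: the in-house team 55/108 = 50.9%, the senior adjuster 61/101 = 60.4% → the senior adjuster
Simple: the in-house team 11/16 = 68.8%, the senior adjuster 11/14 = 78.6% → the senior adjuster
Complex: the in-house team 47/289 = 16.3%, the senior adjuster 80/331 = 24.2% → the senior adjuster
Overall: the in-house team 113/413 = 27.4%, the senior adjuster 152/446 = 34.1% → the senior adjuster
The senior adjuster wins overall and in every claim group — no reversal.

No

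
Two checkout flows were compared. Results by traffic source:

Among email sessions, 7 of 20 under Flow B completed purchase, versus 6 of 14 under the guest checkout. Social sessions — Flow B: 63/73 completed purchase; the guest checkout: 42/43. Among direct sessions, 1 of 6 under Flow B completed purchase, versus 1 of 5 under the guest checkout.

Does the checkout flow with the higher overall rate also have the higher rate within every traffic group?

Email: Flow B 7/20 = 35.0%, the guest checkout 6/14 = 42.9% → the guest checkout
Social: Flow B 63/73 = 86.3%, the guest checkout 42/43 = 97.7% → the guest checkout
Direct: Flow B 1/6 = 16.7%, the guest checkout 1/5 = 20.0% → the guest checkout
Overall: Flow B 71/99 = 71.7%, the guest checkout 49/62 = 79.0% → the guest checkout
The guest checkout wins overall and in every traffic group — no reversal.

Yes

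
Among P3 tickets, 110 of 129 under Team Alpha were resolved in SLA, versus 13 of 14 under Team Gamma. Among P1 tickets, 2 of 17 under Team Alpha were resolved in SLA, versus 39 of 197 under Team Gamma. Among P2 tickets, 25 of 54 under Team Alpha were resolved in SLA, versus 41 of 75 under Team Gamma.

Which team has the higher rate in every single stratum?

P3: Team Alpha 110/129 = 85.3%, Team Gamma 13/14 = 92.9% → Team Gamma
P1: Team Alpha 2/17 = 11.8%, Team Gamma 39/197 = 19.8% → Team Gamma
P2: Team Alpha 25/54 = 46.3%, Team Gamma 41/75 = 54.7% → Team Gamma
Team Gamma has the higher rate in all 3 groups.

Team Gamma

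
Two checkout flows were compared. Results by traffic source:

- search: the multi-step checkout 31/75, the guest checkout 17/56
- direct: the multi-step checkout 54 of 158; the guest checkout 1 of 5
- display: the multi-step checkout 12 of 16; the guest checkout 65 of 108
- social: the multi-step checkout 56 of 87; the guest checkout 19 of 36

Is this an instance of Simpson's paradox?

Search: the multi-step checkout 31/75 = 41.3%, the guest checkout 17/56 = 30.4% → the multi-step checkout
Direct: the multi-step checkout 54/158 = 34.2%, the guest checkout 1/5 = 20.0% → the multi-step checkout
Display: the multi-step checkout 12/16 = 75.0%, the guest checkout 65/108 = 60.2% → the multi-step checkout
Social: the multi-step checkout 56/87 = 64.4%, the guest checkout 19/36 = 52.8% → the multi-step checkout
Overall: the multi-step checkout 153/336 = 45.5%, the guest checkout 102/205 = 49.8% → the guest checkout
The multi-step checkout wins each traffic group but the guest checkout wins overall — the comparison reverses. The multi-step checkout's sessions skew toward direct, which has a lower base rate.

Yes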